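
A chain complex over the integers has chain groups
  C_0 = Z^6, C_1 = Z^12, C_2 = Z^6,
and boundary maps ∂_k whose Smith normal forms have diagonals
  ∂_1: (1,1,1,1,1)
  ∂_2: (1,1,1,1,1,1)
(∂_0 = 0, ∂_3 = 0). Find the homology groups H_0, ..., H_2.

H_0: b_0 = 6 − 0 − 5 = 1; torsion from ∂_1 factors > 1: none. So H_0 ≅ Z.
H_1: b_1 = 12 − 5 − 6 = 1; torsion from ∂_2 factors > 1: none. So H_1 ≅ Z.
H_2: b_2 = 6 − 6 − 0 = 0; torsion from ∂_3 factors > 1: none. So H_2 ≅ 0.

H_0 ≅ Z,  H_1 ≅ Z,  H_2 = 0.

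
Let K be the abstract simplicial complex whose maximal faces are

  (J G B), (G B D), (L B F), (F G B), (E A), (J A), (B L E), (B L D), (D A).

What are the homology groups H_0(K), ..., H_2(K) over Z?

H_0 ≅ Z,  H_1 ≅ Z^2,  H_2 = 0.

Order the vertices as A < B < D < E < F < G < J < L. Listing each simplex with vertices in this order, K has dimension 2 with simplices:

  0-simplices (8): A, B, D, E, F, G, J, L
  1-simplices (15): AD, AE, AJ, BD, BE, BF, BG, BJ, BL, DG, DL, EL, FG, FL, GJ
  2-simplices (6): BDG, BDL, BEL, BFG, BFL, BGJ

so the chain groups are C_0 ≅ Z^8, C_1 ≅ Z^15, C_2 ≅ Z^6.

∂_1: C_1 → C_0 maps an edge to its endpoints' difference, ∂[p,q] = q − p. For instance
  ∂BD = D − B.
This gives a 8×15 integer matrix of rank 7; reducing to Smith normal form yields diagonal entries (1,1,1,1,1,1,1).

The boundary map ∂_2: C_2 → C_1 sends each 2-simplex [p,q,r] to [q,r] − [p,r] + [p,q]. For instance
  ∂BEL = EL − BL + BE,
  ∂BFG = FG − BG + BF.
The 15×6 boundary matrix has rank 6 and Smith normal form diag(1,1,1,1,1,1).

Reading off H_k = ker ∂_k / im ∂_{k+1}:

  H_0: rank C_0 − rank ∂_1 = 8 − 7 = 1, and the invariant factors of ∂_1 are all 1, so H_0 = Z.
  H_1: rank ker ∂_1 − rank ∂_2 = (15 − 7) − 6 = 2, and the invariant factors of ∂_2 are all 1, so H_1 = Z^2.
  H_2: rank ker ∂_2 − rank ∂_3 = (6 − 6) − 0 = 0, and there is no ∂_3, so H_2 = 0.

As a check, the Euler characteristic is 8 − 15 + 6 = -1, which agrees with 1 − 2 + 0 = -1.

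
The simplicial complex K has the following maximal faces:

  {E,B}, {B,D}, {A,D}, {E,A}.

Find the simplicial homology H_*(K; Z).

Order the vertices as A < B < D < E. Listing each simplex with vertices in this order, K has dimension 1 with simplices:

  0-simplices (4): A, B, D, E
  1-simplices (4): AD, AE, BD, BE

giving chain groups C_0 ≅ Z^4, C_1 ≅ Z^4.

The boundary map ∂_1: C_1 → C_0 is given by ∂[p,q] = [q] − [p].
The 4×4 boundary matrix has rank 3 and Smith normal form diag(1,1,1).

Reading off H_k = ker ∂_k / im ∂_{k+1}:

  H_0: rank C_0 − rank ∂_1 = 4 − 3 = 1, and the invariant factors of ∂_1 are all 1, so H_0 ≅ Z.
  H_1: rank ker ∂_1 − rank ∂_2 = (4 − 3) − 0 = 1, and there is no ∂_2, so H_1 ≅ Z.

As a check, the Euler characteristic is 4 − 4 = 0, which agrees with 1 − 1 = 0.
(K is a triangulation of the circle S^1.)

H_0 ≅ Z,  H_1 ≅ Z.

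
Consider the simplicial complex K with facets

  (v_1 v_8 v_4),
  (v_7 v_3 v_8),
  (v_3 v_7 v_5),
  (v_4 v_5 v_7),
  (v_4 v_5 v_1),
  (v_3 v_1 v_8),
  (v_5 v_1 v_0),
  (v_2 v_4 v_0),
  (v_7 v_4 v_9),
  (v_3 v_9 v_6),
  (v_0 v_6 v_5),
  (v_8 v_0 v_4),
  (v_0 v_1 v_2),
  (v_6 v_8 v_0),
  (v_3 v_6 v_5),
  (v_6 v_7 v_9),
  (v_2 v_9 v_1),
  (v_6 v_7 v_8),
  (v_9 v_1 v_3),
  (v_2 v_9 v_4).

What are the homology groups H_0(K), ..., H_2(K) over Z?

H_0 ≅ Z,  H_1 ≅ Z × Z/2,  H_2 = 0.

Take the total order v_0 < v_1 < v_2 < v_3 < v_4 < v_5 < v_6 < v_7 < v_8 < v_9 on the vertex set. Then K (dimension 2) consists of the simplices:

  0-simplices (10): [v_0], [v_1], [v_2], [v_3], [v_4], [v_5], [v_6], [v_7], [v_8], [v_9]
  1-simplices (30): (30 of them)
  2-simplices (20): (20 of them)

so the chain groups are C_0 ≅ Z^10, C_1 ≅ Z^30, C_2 ≅ Z^20.

Boundary ∂_1: C_1 → C_0 is given by ∂[p,q] = [q] − [p].
The 10×30 boundary matrix has rank 9 and Smith normal form diag(1,1,1,1,1,1,1,1,1).

∂_2: C_2 → C_1 acts by ∂[p,q,r] = [q,r] − [p,r] + [p,q]. For instance
  ∂[v_0,v_2,v_4] = [v_2,v_4] − [v_0,v_4] + [v_0,v_2],
  ∂[v_3,v_5,v_6] = [v_5,v_6] − [v_3,v_6] + [v_3,v_5].
The 30×20 boundary matrix has rank 20 and Smith normal form diag(1,1,1,1,1,1,1,1,1,1,1,1,1,1,1,1,1,1,1,2).

Reading off H_k = ker ∂_k / im ∂_{k+1}:

  H_0: rank C_0 − rank ∂_1 = 10 − 9 = 1, and the invariant factors of ∂_1 are all 1, so H_0 = Z.
  H_1: rank ker ∂_1 − rank ∂_2 = (30 − 9) − 20 = 1, and ∂_2 has invariant factor 2 > 1, so H_1 = Z × Z/2.
  H_2: rank ker ∂_2 − rank ∂_3 = (20 − 20) − 0 = 0, and there is no ∂_3, so H_2 = 0.

(K is a triangulation of the Klein bottle.)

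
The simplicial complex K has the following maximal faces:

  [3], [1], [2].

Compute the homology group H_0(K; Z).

Fix the vertex order 1 < 2 < 3 and write every simplex with vertices in increasing order. Then dim K = 0 and the simplices of K are:

  0-simplices (3): [1], [2], [3]

giving chain groups C_0 ≅ Z^3.

Now H_k = ker ∂_k / im ∂_{k+1}, so:

  H_0: rank C_0 − rank ∂_1 = 3 − 0 = 3, and there is no ∂_1, so H_0 ≅ Z^3.

H_0 = Z^3.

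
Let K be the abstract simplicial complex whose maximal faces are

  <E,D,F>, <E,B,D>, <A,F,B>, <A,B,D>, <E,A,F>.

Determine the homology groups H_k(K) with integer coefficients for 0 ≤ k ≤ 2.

H_0 = Z,  H_1 = Z,  H_2 = 0.

K has 5 vertices, 10 edges, 5 triangles.
rank ∂_0 = 0, rank ∂_1 = 4 ⇒ b_0 = 5 − 0 − 4 = 1; all invariant factors of ∂_1 are 1 so no torsion. So H_0 = Z.
rank ∂_1 = 4, rank ∂_2 = 5 ⇒ b_1 = 10 − 4 − 5 = 1; all invariant factors of ∂_2 are 1 so no torsion. So H_1 = Z.
rank ∂_2 = 5, rank ∂_3 = 0 ⇒ b_2 = 5 − 5 − 0 = 0. So H_2 = 0.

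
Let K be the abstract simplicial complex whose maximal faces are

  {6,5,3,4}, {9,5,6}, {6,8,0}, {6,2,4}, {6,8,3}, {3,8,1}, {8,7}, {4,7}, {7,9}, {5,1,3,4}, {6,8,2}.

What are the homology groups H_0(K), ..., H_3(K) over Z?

H_0 ≅ Z,  H_1 ≅ Z^2,  H_2 = 0,  H_3 = 0.

Fix the vertex order 0 < 1 < 2 < 3 < 4 < 5 < 6 < 7 < 8 < 9 and write every simplex with vertices in increasing order. Then dim K = 3 and the simplices of K are:

  0-simplices (10): [0], [1], [2], [3], [4], [5], [6], [7], [8], [9]
  1-simplices (22): [0,6], [0,8], [1,3], [1,4], [1,5], [1,8], [2,4], [2,6], [2,8], [3,4], [3,5], [3,6], [3,8], [4,5], [4,6], [4,7], [5,6], [5,9], [6,8], [6,9], [7,8], [7,9]
  2-simplices (13): [0,6,8], [1,3,4], [1,3,5], [1,3,8], [1,4,5], [2,4,6], [2,6,8], [3,4,5], [3,4,6], [3,5,6], [3,6,8], [4,5,6], [5,6,9]
  3-simplices (2): [1,3,4,5], [3,4,5,6]

so the chain groups are C_0 ≅ Z^10, C_1 ≅ Z^22, C_2 ≅ Z^13, C_3 ≅ Z^2.

Boundary ∂_1: C_1 → C_0 sends each edge [p,q] (with p < q) to q − p. For instance
  ∂[2,6] = [6] − [2].
The resulting 10×22 matrix has rank 9, and its Smith normal form has invariant factors (1,1,1,1,1,1,1,1,1).

The boundary map ∂_2: C_2 → C_1 acts by ∂[p,q,r] = [q,r] − [p,r] + [p,q]. For instance
  ∂[1,3,4] = [3,4] − [1,4] + [1,3],
  ∂[2,4,6] = [4,6] − [2,6] + [2,4].
As a 22×13 matrix over Z this has rank 11, with invariant factors (1,1,1,1,1,1,1,1,1,1,1).

Boundary ∂_3: C_3 → C_2 sends each 3-simplex σ to the alternating sum Σ_i (−1)^i (σ with its i-th vertex removed). For instance
  ∂[1,3,4,5] = [3,4,5] − [1,4,5] + [1,3,5] − [1,3,4],
  ∂[3,4,5,6] = [4,5,6] − [3,5,6] + [3,4,6] − [3,4,5].
As a 13×2 matrix over Z this has rank 2, with invariant factors (1,1).

Computing H_k = (kernel of ∂_k) / (image of ∂_{k+1}):

  H_0: rank C_0 − rank ∂_1 = 10 − 9 = 1, and the invariant factors of ∂_1 are all 1, so H_0 ≅ Z.
  H_1: rank ker ∂_1 − rank ∂_2 = (22 − 9) − 11 = 2, and the invariant factors of ∂_2 are all 1, so H_1 ≅ Z^2.
  H_2: rank ker ∂_2 − rank ∂_3 = (13 − 11) − 2 = 0, and the invariant factors of ∂_3 are all 1, so H_2 ≅ 0.
  H_3: rank ker ∂_3 − rank ∂_4 = (2 − 2) − 0 = 0, and there is no ∂_4, so H_3 ≅ 0.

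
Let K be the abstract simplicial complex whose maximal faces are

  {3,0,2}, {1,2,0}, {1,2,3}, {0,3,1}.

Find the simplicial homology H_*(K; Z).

We work with the vertex ordering 0 < 1 < 2 < 3. The simplices of K, each written with vertices in increasing order, are:

  0-simplices (4): [0], [1], [2], [3]
  1-simplices (6): [0,1], [0,2], [0,3], [1,2], [1,3], [2,3]
  2-simplices (4): [0,1,2], [0,1,3], [0,2,3], [1,2,3]

so the chain groups are C_0 ≅ Z^4, C_1 ≅ Z^6, C_2 ≅ Z^4.

The boundary map ∂_1: C_1 → C_0 sends each edge [p,q] (with p < q) to q − p.
This gives a 4×6 integer matrix of rank 3; reducing to Smith normal form yields diagonal entries (1,1,1).

∂_2: C_2 → C_1 acts by ∂[p,q,r] = [q,r] − [p,r] + [p,q]. For instance
  ∂[0,2,3] = [2,3] − [0,3] + [0,2],
  ∂[0,1,3] = [1,3] − [0,3] + [0,1].
This gives a 6×4 integer matrix of rank 3; reducing to Smith normal form yields diagonal entries (1,1,1).

Now H_k = ker ∂_k / im ∂_{k+1}, so:

  H_0: rank C_0 − rank ∂_1 = 4 − 3 = 1, and the invariant factors of ∂_1 are all 1, so H_0 ≅ Z.
  H_1: rank ker ∂_1 − rank ∂_2 = (6 − 3) − 3 = 0, and the invariant factors of ∂_2 are all 1, so H_1 ≅ 0.
  H_2: rank ker ∂_2 − rank ∂_3 = (4 − 3) − 0 = 1, and there is no ∂_3, so H_2 ≅ Z.

As a check, the Euler characteristic is 4 − 6 + 4 = 2, which agrees with 1 − 0 + 1 = 2.

H_0 = Z,  H_1 = 0,  H_2 = Z.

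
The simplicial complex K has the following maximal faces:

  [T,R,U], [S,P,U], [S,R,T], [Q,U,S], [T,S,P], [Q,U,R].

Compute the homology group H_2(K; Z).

H_2 ≅ 0.

We work with the vertex ordering P < Q < R < S < T < U. The simplices of K, each written with vertices in increasing order, are:

  0-simplices (6): P, Q, R, S, T, U
  1-simplices (12): PS, PT, PU, QR, QS, QU, RS, RT, RU, ST, SU, TU
  2-simplices (6): PST, PSU, QRU, QSU, RST, RTU

Hence C_0 ≅ Z^6, C_1 ≅ Z^12, C_2 ≅ Z^6.

Boundary ∂_1: C_1 → C_0 sends each edge [p,q] (with p < q) to q − p. For instance
  ∂QR = R − Q.
The resulting 6×12 matrix has rank 5, and its Smith normal form has invariant factors (1,1,1,1,1).

∂_2: C_2 → C_1 sends each 2-simplex [p,q,r] to [q,r] − [p,r] + [p,q]. For instance
  ∂QRU = RU − QU + QR,
  ∂PSU = SU − PU + PS.
The 12×6 boundary matrix has rank 6 and Smith normal form diag(1,1,1,1,1,1).

Reading off H_k = ker ∂_k / im ∂_{k+1}:

  H_2: rank ker ∂_2 − rank ∂_3 = (6 − 6) − 0 = 0, and there is no ∂_3, so H_2 = 0.

(K is a triangulation of the cylinder S^1 x I.)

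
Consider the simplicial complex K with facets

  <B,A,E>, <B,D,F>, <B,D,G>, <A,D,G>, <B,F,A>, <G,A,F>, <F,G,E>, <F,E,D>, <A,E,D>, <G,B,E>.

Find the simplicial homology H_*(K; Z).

H_0 ≅ Z,  H_1 ≅ Z/2,  H_2 = 0.

Take the total order A < B < D < E < F < G on the vertex set. Then K (dimension 2) consists of the simplices:

  0-simplices (6): A, B, D, E, F, G
  1-simplices (15): AB, AD, AE, AF, AG, BD, BE, BF, BG, DE, DF, DG, EF, EG, FG
  2-simplices (10): ABE, ABF, ADE, ADG, AFG, BDF, BDG, BEG, DEF, EFG

so the chain groups are C_0 ≅ Z^6, C_1 ≅ Z^15, C_2 ≅ Z^10.

∂_1: C_1 → C_0 is given by ∂[p,q] = [q] − [p]. For instance
  ∂BG = G − B.
The resulting 6×15 matrix has rank 5, and its Smith normal form has invariant factors (1,1,1,1,1).

∂_2: C_2 → C_1 maps a triangle to the signed sum of its edges. For instance
  ∂DEF = EF − DF + DE,
  ∂ADG = DG − AG + AD.
As a 15×10 matrix over Z this has rank 10, with invariant factors (1,1,1,1,1,1,1,1,1,2).

Reading off H_k = ker ∂_k / im ∂_{k+1}:

  H_0: rank C_0 − rank ∂_1 = 6 − 5 = 1, and the invariant factors of ∂_1 are all 1, so H_0 ≅ Z.
  H_1: rank ker ∂_1 − rank ∂_2 = (15 − 5) − 10 = 0, and ∂_2 has invariant factor 2 > 1, so H_1 ≅ Z/2.
  H_2: rank ker ∂_2 − rank ∂_3 = (10 − 10) − 0 = 0, and there is no ∂_3, so H_2 ≅ 0.

As a check, the Euler characteristic is 6 − 15 + 10 = 1, which agrees with 1 − 0 + 0 = 1.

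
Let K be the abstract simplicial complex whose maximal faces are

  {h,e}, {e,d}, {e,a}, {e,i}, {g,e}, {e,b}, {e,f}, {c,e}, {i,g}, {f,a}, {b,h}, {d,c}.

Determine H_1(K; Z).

H_1 = Z^4.

Fix the vertex order a < b < c < d < e < f < g < h < i and write every simplex with vertices in increasing order. Then dim K = 1 and the simplices of K are:

  0-simplices (9): a, b, c, d, e, f, g, h, i
  1-simplices (12): ae, af, be, bh, cd, ce, de, ef, eg, eh, ei, gi

so the chain groups are C_0 ≅ Z^9, C_1 ≅ Z^12.

The boundary map ∂_1: C_1 → C_0 maps an edge to its endpoints' difference, ∂[p,q] = q − p. For instance
  ∂eh = h − e.
The resulting 9×12 matrix has rank 8, and its Smith normal form has invariant factors (1,1,1,1,1,1,1,1).

Reading off H_k = ker ∂_k / im ∂_{k+1}:

  H_1: rank ker ∂_1 − rank ∂_2 = (12 − 8) − 0 = 4, and there is no ∂_2, so H_1 ≅ Z^4.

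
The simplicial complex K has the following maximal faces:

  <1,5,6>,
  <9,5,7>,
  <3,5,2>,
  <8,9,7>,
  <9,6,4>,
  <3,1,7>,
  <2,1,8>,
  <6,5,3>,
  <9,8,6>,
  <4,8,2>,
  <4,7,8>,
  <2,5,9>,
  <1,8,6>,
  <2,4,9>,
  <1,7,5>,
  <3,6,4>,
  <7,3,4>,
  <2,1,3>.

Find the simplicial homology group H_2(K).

H_2 ≅ 0.

Fix the vertex order 1 < 2 < 3 < 4 < 5 < 6 < 7 < 8 < 9 and write every simplex with vertices in increasing order. Then dim K = 2 and the simplices of K are:

  0-simplices (9): [1], [2], [3], [4], [5], [6], [7], [8], [9]
  1-simplices (27): (27 of them)
  2-simplices (18): [1,2,3], [1,2,8], [1,3,7], [1,5,6], [1,5,7], [1,6,8], [2,3,5], [2,4,8], [2,4,9], [2,5,9], [3,4,6], [3,4,7], [3,5,6], [4,6,9], [4,7,8], [5,7,9], [6,8,9], [7,8,9]

so the chain groups are C_0 ≅ Z^9, C_1 ≅ Z^27, C_2 ≅ Z^18.

The boundary map ∂_1: C_1 → C_0 sends each edge [p,q] (with p < q) to q − p.
As a 9×27 matrix over Z this has rank 8, with invariant factors (1,1,1,1,1,1,1,1).

∂_2: C_2 → C_1 maps a triangle to the signed sum of its edges. For instance
  ∂[1,2,3] = [2,3] − [1,3] + [1,2],
  ∂[1,6,8] = [6,8] − [1,8] + [1,6].
The 27×18 boundary matrix has rank 18 and Smith normal form diag(1,1,1,1,1,1,1,1,1,1,1,1,1,1,1,1,1,2).

Now H_k = ker ∂_k / im ∂_{k+1}, so:

  H_2: rank ker ∂_2 − rank ∂_3 = (18 − 18) − 0 = 0, and there is no ∂_3, so H_2 ≅ 0.

(K is a triangulation of the Klein bottle.)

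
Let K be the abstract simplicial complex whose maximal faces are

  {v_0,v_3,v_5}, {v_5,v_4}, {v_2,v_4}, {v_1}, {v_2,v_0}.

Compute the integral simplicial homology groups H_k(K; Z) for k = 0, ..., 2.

Take the total order v_0 < v_1 < v_2 < v_3 < v_4 < v_5 on the vertex set. Then K (dimension 2) consists of the simplices:

  0-simplices (6): [v_0], [v_1], [v_2], [v_3], [v_4], [v_5]
  1-simplices (6): [v_0,v_2], [v_0,v_3], [v_0,v_5], [v_2,v_4], [v_3,v_5], [v_4,v_5]
  2-simplices (1): [v_0,v_3,v_5]

Hence C_0 ≅ Z^6, C_1 ≅ Z^6, C_2 ≅ Z^1.

∂_1: C_1 → C_0 sends each edge [p,q] (with p < q) to q − p.
As a 6×6 matrix over Z this has rank 4, with invariant factors (1,1,1,1).

∂_2: C_2 → C_1 sends each 2-simplex [p,q,r] to [q,r] − [p,r] + [p,q]. For instance
  ∂[v_0,v_3,v_5] = [v_3,v_5] − [v_0,v_5] + [v_0,v_3].
The resulting 6×1 matrix has rank 1, and its Smith normal form has invariant factors (1).

Now H_k = ker ∂_k / im ∂_{k+1}, so:

  H_0: rank C_0 − rank ∂_1 = 6 − 4 = 2, and the invariant factors of ∂_1 are all 1, so H_0 = Z^2.
  H_1: rank ker ∂_1 − rank ∂_2 = (6 − 4) − 1 = 1, and the invariant factors of ∂_2 are all 1, so H_1 = Z.
  H_2: rank ker ∂_2 − rank ∂_3 = (1 − 1) − 0 = 0, and there is no ∂_3, so H_2 = 0.

H_0 ≅ Z^2,  H_1 ≅ Z,  H_2 = 0.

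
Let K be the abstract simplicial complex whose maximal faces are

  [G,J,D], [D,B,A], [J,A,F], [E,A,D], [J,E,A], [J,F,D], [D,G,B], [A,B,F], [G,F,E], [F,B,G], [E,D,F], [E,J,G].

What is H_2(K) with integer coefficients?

We work with the vertex ordering A < B < D < E < F < G < J. The simplices of K, each written with vertices in increasing order, are:

  0-simplices (7): A, B, D, E, F, G, J
  1-simplices (18): AB, AD, AE, AF, AJ, BD, BF, BG, DE, DF, DG, DJ, EF, EG, EJ, FG, FJ, GJ
  2-simplices (12): ABD, ABF, ADE, AEJ, AFJ, BDG, BFG, DEF, DFJ, DGJ, EFG, EGJ

Hence C_0 ≅ Z^7, C_1 ≅ Z^18, C_2 ≅ Z^12.

∂_1: C_1 → C_0 is given by ∂[p,q] = [q] − [p].
The resulting 7×18 matrix has rank 6, and its Smith normal form has invariant factors (1,1,1,1,1,1).

∂_2: C_2 → C_1 acts by ∂[p,q,r] = [q,r] − [p,r] + [p,q]. For instance
  ∂AFJ = FJ − AJ + AF,
  ∂EGJ = GJ − EJ + EG.
This gives a 18×12 integer matrix of rank 12; reducing to Smith normal form yields diagonal entries (1,1,1,1,1,1,1,1,1,1,1,2).

From H_k ≅ ker(∂_k) / im(∂_{k+1}) we obtain:

  H_2: rank ker ∂_2 − rank ∂_3 = (12 − 12) − 0 = 0, and there is no ∂_3, so H_2 ≅ 0.

H_2 = 0.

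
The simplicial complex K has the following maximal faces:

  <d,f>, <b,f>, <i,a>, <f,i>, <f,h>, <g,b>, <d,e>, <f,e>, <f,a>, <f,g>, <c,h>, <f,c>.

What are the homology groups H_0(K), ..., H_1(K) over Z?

H_0 ≅ Z,  H_1 ≅ Z^4.

Fix the vertex order a < b < c < d < e < f < g < h < i and write every simplex with vertices in increasing order. Then dim K = 1 and the simplices of K are:

  0-simplices (9): a, b, c, d, e, f, g, h, i
  1-simplices (12): af, ai, bf, bg, cf, ch, de, df, ef, fg, fh, fi

giving chain groups C_0 ≅ Z^9, C_1 ≅ Z^12.

Boundary ∂_1: C_1 → C_0 sends each edge [p,q] (with p < q) to q − p. For instance
  ∂ch = h − c.
The 9×12 boundary matrix has rank 8 and Smith normal form diag(1,1,1,1,1,1,1,1).

Now H_k = ker ∂_k / im ∂_{k+1}, so:

  H_0: rank C_0 − rank ∂_1 = 9 − 8 = 1, and the invariant factors of ∂_1 are all 1, so H_0 = Z.
  H_1: rank ker ∂_1 − rank ∂_2 = (12 − 8) − 0 = 4, and there is no ∂_2, so H_1 = Z^4.

As a check, the Euler characteristic is 9 − 12 = -3, which agrees with 1 − 4 = -3.
(K is a triangulation of a wedge of 4 circles.)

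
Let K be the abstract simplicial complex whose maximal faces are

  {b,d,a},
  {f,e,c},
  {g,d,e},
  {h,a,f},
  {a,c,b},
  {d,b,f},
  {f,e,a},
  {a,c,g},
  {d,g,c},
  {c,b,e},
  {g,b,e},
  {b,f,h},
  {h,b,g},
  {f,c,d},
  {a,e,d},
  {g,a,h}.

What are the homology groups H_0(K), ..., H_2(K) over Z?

H_0 = Z,  H_1 = Z^2,  H_2 = Z.

K has 8 vertices, 24 edges, 16 triangles.
rank ∂_0 = 0, rank ∂_1 = 7 ⇒ b_0 = 8 − 0 − 7 = 1; all invariant factors of ∂_1 are 1 so no torsion. So H_0 = Z.
rank ∂_1 = 7, rank ∂_2 = 15 ⇒ b_1 = 24 − 7 − 15 = 2; all invariant factors of ∂_2 are 1 so no torsion. So H_1 = Z^2.
rank ∂_2 = 15, rank ∂_3 = 0 ⇒ b_2 = 16 − 15 − 0 = 1. So H_2 = Z.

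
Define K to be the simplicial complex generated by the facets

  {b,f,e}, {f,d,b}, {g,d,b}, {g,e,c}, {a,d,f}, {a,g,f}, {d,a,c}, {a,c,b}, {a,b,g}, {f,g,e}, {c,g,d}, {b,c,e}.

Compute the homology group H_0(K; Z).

H_0 = Z.

Order the vertices as a < b < c < d < e < f < g. Listing each simplex with vertices in this order, K has dimension 2 with simplices:

  0-simplices (7): a, b, c, d, e, f, g
  1-simplices (18): ab, ac, ad, af, ag, bc, bd, be, bf, bg, cd, ce, cg, df, dg, ef, eg, fg
  2-simplices (12): abc, abg, acd, adf, afg, bce, bdf, bdg, bef, cdg, ceg, efg

so the chain groups are C_0 ≅ Z^7, C_1 ≅ Z^18, C_2 ≅ Z^12.

∂_1: C_1 → C_0 sends each edge [p,q] (with p < q) to q − p. For instance
  ∂ce = e − c.
This gives a 7×18 integer matrix of rank 6; reducing to Smith normal form yields diagonal entries (1,1,1,1,1,1).

Boundary ∂_2: C_2 → C_1 maps a triangle to the signed sum of its edges. For instance
  ∂efg = fg − eg + ef,
  ∂bdf = df − bf + bd.
The resulting 18×12 matrix has rank 12, and its Smith normal form has invariant factors (1,1,1,1,1,1,1,1,1,1,1,2).

Now H_k = ker ∂_k / im ∂_{k+1}, so:

  H_0: rank C_0 − rank ∂_1 = 7 − 6 = 1, and the invariant factors of ∂_1 are all 1, so H_0 ≅ Z.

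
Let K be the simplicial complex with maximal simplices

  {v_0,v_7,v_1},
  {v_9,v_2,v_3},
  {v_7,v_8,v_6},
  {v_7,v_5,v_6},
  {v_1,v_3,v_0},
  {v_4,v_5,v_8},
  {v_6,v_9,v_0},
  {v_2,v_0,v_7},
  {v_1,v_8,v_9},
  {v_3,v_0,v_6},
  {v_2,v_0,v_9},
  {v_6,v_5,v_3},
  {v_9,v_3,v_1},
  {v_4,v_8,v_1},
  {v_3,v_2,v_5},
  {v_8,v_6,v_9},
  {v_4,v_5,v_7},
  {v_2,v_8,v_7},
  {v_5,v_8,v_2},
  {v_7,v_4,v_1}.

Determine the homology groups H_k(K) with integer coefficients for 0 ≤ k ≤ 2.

We work with the vertex ordering v_0 < v_1 < v_2 < v_3 < v_4 < v_5 < v_6 < v_7 < v_8 < v_9. The simplices of K, each written with vertices in increasing order, are:

  0-simplices (10): [v_0], [v_1], [v_2], [v_3], [v_4], [v_5], [v_6], [v_7], [v_8], [v_9]
  1-simplices (30): (30 of them)
  2-simplices (20): (20 of them)

giving chain groups C_0 ≅ Z^10, C_1 ≅ Z^30, C_2 ≅ Z^20.

The boundary map ∂_1: C_1 → C_0 maps an edge to its endpoints' difference, ∂[p,q] = q − p. For instance
  ∂[v_1,v_8] = [v_8] − [v_1].
This gives a 10×30 integer matrix of rank 9; reducing to Smith normal form yields diagonal entries (1,1,1,1,1,1,1,1,1).

∂_2: C_2 → C_1 sends each 2-simplex [p,q,r] to [q,r] − [p,r] + [p,q]. For instance
  ∂[v_4,v_5,v_7] = [v_5,v_7] − [v_4,v_7] + [v_4,v_5],
  ∂[v_5,v_6,v_7] = [v_6,v_7] − [v_5,v_7] + [v_5,v_6].
The 30×20 boundary matrix has rank 20 and Smith normal form diag(1,1,1,1,1,1,1,1,1,1,1,1,1,1,1,1,1,1,1,2).

From H_k ≅ ker(∂_k) / im(∂_{k+1}) we obtain:

  H_0: rank C_0 − rank ∂_1 = 10 − 9 = 1, and the invariant factors of ∂_1 are all 1, so H_0 ≅ Z.
  H_1: rank ker ∂_1 − rank ∂_2 = (30 − 9) − 20 = 1, and ∂_2 has invariant factor 2 > 1, so H_1 ≅ Z ⊕ Z_2.
  H_2: rank ker ∂_2 − rank ∂_3 = (20 − 20) − 0 = 0, and there is no ∂_3, so H_2 ≅ 0.

H_0 = Z,  H_1 = Z ⊕ Z_2,  H_2 = 0.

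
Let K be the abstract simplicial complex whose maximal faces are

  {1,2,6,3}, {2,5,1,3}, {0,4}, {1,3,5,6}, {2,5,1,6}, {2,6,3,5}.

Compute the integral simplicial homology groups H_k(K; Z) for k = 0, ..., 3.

K has 7 vertices, 11 edges, 10 triangles, 5 3-simplices.
rank ∂_0 = 0, rank ∂_1 = 5 ⇒ b_0 = 7 − 0 − 5 = 2; all invariant factors of ∂_1 are 1 so no torsion. So H_0 ≅ Z^2.
rank ∂_1 = 5, rank ∂_2 = 6 ⇒ b_1 = 11 − 5 − 6 = 0; all invariant factors of ∂_2 are 1 so no torsion. So H_1 ≅ 0.
rank ∂_2 = 6, rank ∂_3 = 4 ⇒ b_2 = 10 − 6 − 4 = 0; all invariant factors of ∂_3 are 1 so no torsion. So H_2 ≅ 0.
rank ∂_3 = 4, rank ∂_4 = 0 ⇒ b_3 = 5 − 4 − 0 = 1. So H_3 ≅ Z.

H_0 = Z^2,  H_1 = 0,  H_2 = 0,  H_3 = Z.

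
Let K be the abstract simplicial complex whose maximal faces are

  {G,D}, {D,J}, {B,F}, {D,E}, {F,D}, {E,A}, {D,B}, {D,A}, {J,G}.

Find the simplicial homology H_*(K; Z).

Fix the vertex order A < B < D < E < F < G < J and write every simplex with vertices in increasing order. Then dim K = 1 and the simplices of K are:

  0-simplices (7): A, B, D, E, F, G, J
  1-simplices (9): AD, AE, BD, BF, DE, DF, DG, DJ, GJ

so the chain groups are C_0 ≅ Z^7, C_1 ≅ Z^9.

∂_1: C_1 → C_0 maps an edge to its endpoints' difference, ∂[p,q] = q − p. For instance
  ∂DG = G − D.
The resulting 7×9 matrix has rank 6, and its Smith normal form has invariant factors (1,1,1,1,1,1).

From H_k ≅ ker(∂_k) / im(∂_{k+1}) we obtain:

  H_0: rank C_0 − rank ∂_1 = 7 − 6 = 1, and the invariant factors of ∂_1 are all 1, so H_0 ≅ Z.
  H_1: rank ker ∂_1 − rank ∂_2 = (9 − 6) − 0 = 3, and there is no ∂_2, so H_1 ≅ Z^3.

As a check, the Euler characteristic is 7 − 9 = -2, which agrees with 1 − 3 = -2.

H_0 = Z,  H_1 = Z^3.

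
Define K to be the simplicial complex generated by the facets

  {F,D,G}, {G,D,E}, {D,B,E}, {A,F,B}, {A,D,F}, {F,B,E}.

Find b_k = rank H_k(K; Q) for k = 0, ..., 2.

K has 6 vertices, 12 edges, 6 triangles.
rank ∂_0 = 0, rank ∂_1 = 5 ⇒ b_0 = 6 − 0 − 5 = 1; all invariant factors of ∂_1 are 1 so no torsion. So H_0 = Z.
rank ∂_1 = 5, rank ∂_2 = 6 ⇒ b_1 = 12 − 5 − 6 = 1; all invariant factors of ∂_2 are 1 so no torsion. So H_1 = Z.
rank ∂_2 = 6, rank ∂_3 = 0 ⇒ b_2 = 6 − 6 − 0 = 0. So H_2 = 0.

b_0 = 1, b_1 = 1, b_2 = 0.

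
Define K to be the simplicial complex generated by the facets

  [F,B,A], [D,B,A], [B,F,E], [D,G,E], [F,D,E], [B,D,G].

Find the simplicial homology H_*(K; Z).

K has 6 vertices, 12 edges, 6 triangles.
rank ∂_0 = 0, rank ∂_1 = 5 ⇒ b_0 = 6 − 0 − 5 = 1; all invariant factors of ∂_1 are 1 so no torsion. So H_0 = Z.
rank ∂_1 = 5, rank ∂_2 = 6 ⇒ b_1 = 12 − 5 − 6 = 1; all invariant factors of ∂_2 are 1 so no torsion. So H_1 = Z.
rank ∂_2 = 6, rank ∂_3 = 0 ⇒ b_2 = 6 − 6 − 0 = 0. So H_2 = 0.

H_0 = Z,  H_1 = Z,  H_2 = 0.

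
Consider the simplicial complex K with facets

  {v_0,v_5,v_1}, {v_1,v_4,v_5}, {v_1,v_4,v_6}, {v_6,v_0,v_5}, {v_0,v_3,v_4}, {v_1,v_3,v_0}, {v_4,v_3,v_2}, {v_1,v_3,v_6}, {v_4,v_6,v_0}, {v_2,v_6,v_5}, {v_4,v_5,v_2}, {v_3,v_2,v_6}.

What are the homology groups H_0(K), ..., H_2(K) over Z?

H_0 = Z,  H_1 = Z/2,  H_2 = 0.

We work with the vertex ordering v_0 < v_1 < v_2 < v_3 < v_4 < v_5 < v_6. The simplices of K, each written with vertices in increasing order, are:

  0-simplices (7): [v_0], [v_1], [v_2], [v_3], [v_4], [v_5], [v_6]
  1-simplices (18): (18 of them)
  2-simplices (12): (12 of them)

giving chain groups C_0 ≅ Z^7, C_1 ≅ Z^18, C_2 ≅ Z^12.

∂_1: C_1 → C_0 is given by ∂[p,q] = [q] − [p]. For instance
  ∂[v_2,v_5] = [v_5] − [v_2].
The resulting 7×18 matrix has rank 6, and its Smith normal form has invariant factors (1,1,1,1,1,1).

∂_2: C_2 → C_1 sends each 2-simplex [p,q,r] to [q,r] − [p,r] + [p,q]. For instance
  ∂[v_2,v_3,v_6] = [v_3,v_6] − [v_2,v_6] + [v_2,v_3],
  ∂[v_2,v_4,v_5] = [v_4,v_5] − [v_2,v_5] + [v_2,v_4].
The resulting 18×12 matrix has rank 12, and its Smith normal form has invariant factors (1,1,1,1,1,1,1,1,1,1,1,2).

Computing H_k = (kernel of ∂_k) / (image of ∂_{k+1}):

  H_0: rank C_0 − rank ∂_1 = 7 − 6 = 1, and the invariant factors of ∂_1 are all 1, so H_0 ≅ Z.
  H_1: rank ker ∂_1 − rank ∂_2 = (18 − 6) − 12 = 0, and ∂_2 has invariant factor 2 > 1, so H_1 ≅ Z/2.
  H_2: rank ker ∂_2 − rank ∂_3 = (12 − 12) − 0 = 0, and there is no ∂_3, so H_2 ≅ 0.

As a check, the Euler characteristic is 7 − 18 + 12 = 1, which agrees with 1 − 0 + 0 = 1.
(K is a triangulation of the real projective plane RP^2.)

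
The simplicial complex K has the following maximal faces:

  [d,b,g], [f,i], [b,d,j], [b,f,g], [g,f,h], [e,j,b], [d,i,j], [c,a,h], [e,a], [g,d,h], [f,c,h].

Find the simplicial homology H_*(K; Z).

Take the total order a < b < c < d < e < f < g < h < i < j on the vertex set. Then K (dimension 2) consists of the simplices:

  0-simplices (10): a, b, c, d, e, f, g, h, i, j
  1-simplices (20): ac, ae, ah, bd, be, bf, bg, bj, cf, ch, dg, dh, di, dj, ej, fg, fh, fi, gh, ij
  2-simplices (9): ach, bdg, bdj, bej, bfg, cfh, dgh, dij, fgh

so the chain groups are C_0 ≅ Z^10, C_1 ≅ Z^20, C_2 ≅ Z^9.

∂_1: C_1 → C_0 is given by ∂[p,q] = [q] − [p]. For instance
  ∂ac = c − a.
As a 10×20 matrix over Z this has rank 9, with invariant factors (1,1,1,1,1,1,1,1,1).

The boundary map ∂_2: C_2 → C_1 acts by ∂[p,q,r] = [q,r] − [p,r] + [p,q]. For instance
  ∂dij = ij − dj + di,
  ∂bdj = dj − bj + bd.
The 20×9 boundary matrix has rank 9 and Smith normal form diag(1,1,1,1,1,1,1,1,1).

Now H_k = ker ∂_k / im ∂_{k+1}, so:

  H_0: rank C_0 − rank ∂_1 = 10 − 9 = 1, and the invariant factors of ∂_1 are all 1, so H_0 ≅ Z.
  H_1: rank ker ∂_1 − rank ∂_2 = (20 − 9) − 9 = 2, and the invariant factors of ∂_2 are all 1, so H_1 ≅ Z^2.
  H_2: rank ker ∂_2 − rank ∂_3 = (9 − 9) − 0 = 0, and there is no ∂_3, so H_2 ≅ 0.

H_0 ≅ Z,  H_1 ≅ Z^2,  H_2 = 0.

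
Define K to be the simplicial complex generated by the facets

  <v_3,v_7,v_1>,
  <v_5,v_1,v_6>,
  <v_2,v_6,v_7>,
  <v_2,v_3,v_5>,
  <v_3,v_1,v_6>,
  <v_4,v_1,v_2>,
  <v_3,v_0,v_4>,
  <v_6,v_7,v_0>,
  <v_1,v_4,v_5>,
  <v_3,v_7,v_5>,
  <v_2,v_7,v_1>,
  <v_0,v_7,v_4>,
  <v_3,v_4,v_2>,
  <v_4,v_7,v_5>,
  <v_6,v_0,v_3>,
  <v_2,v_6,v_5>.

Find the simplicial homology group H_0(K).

Fix the vertex order v_0 < v_1 < v_2 < v_3 < v_4 < v_5 < v_6 < v_7 and write every simplex with vertices in increasing order. Then dim K = 2 and the simplices of K are:

  0-simplices (8): [v_0], [v_1], [v_2], [v_3], [v_4], [v_5], [v_6], [v_7]
  1-simplices (24): (24 of them)
  2-simplices (16): (16 of them)

so the chain groups are C_0 ≅ Z^8, C_1 ≅ Z^24, C_2 ≅ Z^16.

Boundary ∂_1: C_1 → C_0 maps an edge to its endpoints' difference, ∂[p,q] = q − p.
The resulting 8×24 matrix has rank 7, and its Smith normal form has invariant factors (1,1,1,1,1,1,1).

∂_2: C_2 → C_1 maps a triangle to the signed sum of its edges. For instance
  ∂[v_2,v_3,v_5] = [v_3,v_5] − [v_2,v_5] + [v_2,v_3],
  ∂[v_2,v_5,v_6] = [v_5,v_6] − [v_2,v_6] + [v_2,v_5].
This gives a 24×16 integer matrix of rank 15; reducing to Smith normal form yields diagonal entries (1,1,1,1,1,1,1,1,1,1,1,1,1,1,1).

Now H_k = ker ∂_k / im ∂_{k+1}, so:

  H_0: rank C_0 − rank ∂_1 = 8 − 7 = 1, and the invariant factors of ∂_1 are all 1, so H_0 = Z.

H_0 = Z.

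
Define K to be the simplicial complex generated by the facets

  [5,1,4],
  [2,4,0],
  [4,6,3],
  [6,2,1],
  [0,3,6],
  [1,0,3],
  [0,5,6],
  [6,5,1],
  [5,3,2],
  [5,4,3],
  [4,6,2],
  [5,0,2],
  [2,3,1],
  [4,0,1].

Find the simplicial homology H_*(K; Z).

Fix the vertex order 0 < 1 < 2 < 3 < 4 < 5 < 6 and write every simplex with vertices in increasing order. Then dim K = 2 and the simplices of K are:

  0-simplices (7): [0], [1], [2], [3], [4], [5], [6]
  1-simplices (21): [0,1], [0,2], [0,3], [0,4], [0,5], [0,6], [1,2], [1,3], [1,4], [1,5], [1,6], [2,3], [2,4], [2,5], [2,6], [3,4], [3,5], [3,6], [4,5], [4,6], [5,6]
  2-simplices (14): [0,1,3], [0,1,4], [0,2,4], [0,2,5], [0,3,6], [0,5,6], [1,2,3], [1,2,6], [1,4,5], [1,5,6], [2,3,5], [2,4,6], [3,4,5], [3,4,6]

Hence C_0 ≅ Z^7, C_1 ≅ Z^21, C_2 ≅ Z^14.

∂_1: C_1 → C_0 is given by ∂[p,q] = [q] − [p]. For instance
  ∂[0,5] = [5] − [0].
The 7×21 boundary matrix has rank 6 and Smith normal form diag(1,1,1,1,1,1).

∂_2: C_2 → C_1 sends each 2-simplex [p,q,r] to [q,r] − [p,r] + [p,q]. For instance
  ∂[1,4,5] = [4,5] − [1,5] + [1,4],
  ∂[3,4,6] = [4,6] − [3,6] + [3,4].
The resulting 21×14 matrix has rank 13, and its Smith normal form has invariant factors (1,1,1,1,1,1,1,1,1,1,1,1,1).

Reading off H_k = ker ∂_k / im ∂_{k+1}:

  H_0: rank C_0 − rank ∂_1 = 7 − 6 = 1, and the invariant factors of ∂_1 are all 1, so H_0 = Z.
  H_1: rank ker ∂_1 − rank ∂_2 = (21 − 6) − 13 = 2, and the invariant factors of ∂_2 are all 1, so H_1 = Z^2.
  H_2: rank ker ∂_2 − rank ∂_3 = (14 − 13) − 0 = 1, and there is no ∂_3, so H_2 = Z.

H_0 ≅ Z,  H_1 ≅ Z^2,  H_2 ≅ Z.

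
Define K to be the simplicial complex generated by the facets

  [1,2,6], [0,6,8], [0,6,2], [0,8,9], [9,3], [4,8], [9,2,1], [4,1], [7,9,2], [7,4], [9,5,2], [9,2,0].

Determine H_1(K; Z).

H_1 ≅ Z^2.

Fix the vertex order 0 < 1 < 2 < 3 < 4 < 5 < 6 < 7 < 8 < 9 and write every simplex with vertices in increasing order. Then dim K = 2 and the simplices of K are:

  0-simplices (10): [0], [1], [2], [3], [4], [5], [6], [7], [8], [9]
  1-simplices (19): [0,2], [0,6], [0,8], [0,9], [1,2], [1,4], [1,6], [1,9], [2,5], [2,6], [2,7], [2,9], [3,9], [4,7], [4,8], [5,9], [6,8], [7,9], [8,9]
  2-simplices (8): [0,2,6], [0,2,9], [0,6,8], [0,8,9], [1,2,6], [1,2,9], [2,5,9], [2,7,9]

so the chain groups are C_0 ≅ Z^10, C_1 ≅ Z^19, C_2 ≅ Z^8.

∂_1: C_1 → C_0 sends each edge [p,q] (with p < q) to q − p. For instance
  ∂[6,8] = [8] − [6].
This gives a 10×19 integer matrix of rank 9; reducing to Smith normal form yields diagonal entries (1,1,1,1,1,1,1,1,1).

The boundary map ∂_2: C_2 → C_1 sends each 2-simplex [p,q,r] to [q,r] − [p,r] + [p,q]. For instance
  ∂[0,2,6] = [2,6] − [0,6] + [0,2],
  ∂[0,6,8] = [6,8] − [0,8] + [0,6].
This gives a 19×8 integer matrix of rank 8; reducing to Smith normal form yields diagonal entries (1,1,1,1,1,1,1,1).

Computing H_k = (kernel of ∂_k) / (image of ∂_{k+1}):

  H_1: rank ker ∂_1 − rank ∂_2 = (19 − 9) − 8 = 2, and the invariant factors of ∂_2 are all 1, so H_1 ≅ Z^2.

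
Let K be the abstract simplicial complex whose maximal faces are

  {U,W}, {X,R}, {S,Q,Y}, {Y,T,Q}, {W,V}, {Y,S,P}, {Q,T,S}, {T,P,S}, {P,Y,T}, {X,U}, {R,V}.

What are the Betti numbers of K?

We work with the vertex ordering P < Q < R < S < T < U < V < W < X < Y. The simplices of K, each written with vertices in increasing order, are:

  0-simplices (10): P, Q, R, S, T, U, V, W, X, Y
  1-simplices (14): PS, PT, PY, QS, QT, QY, RV, RX, ST, SY, TY, UW, UX, VW
  2-simplices (6): PST, PSY, PTY, QST, QSY, QTY

Hence C_0 ≅ Z^10, C_1 ≅ Z^14, C_2 ≅ Z^6.

The boundary map ∂_1: C_1 → C_0 is given by ∂[p,q] = [q] − [p].
The 10×14 boundary matrix has rank 8 and Smith normal form diag(1,1,1,1,1,1,1,1).

∂_2: C_2 → C_1 acts by ∂[p,q,r] = [q,r] − [p,r] + [p,q]. For instance
  ∂PTY = TY − PY + PT,
  ∂PSY = SY − PY + PS.
As a 14×6 matrix over Z this has rank 5, with invariant factors (1,1,1,1,1).

Reading off H_k = ker ∂_k / im ∂_{k+1}:

  H_0: rank C_0 − rank ∂_1 = 10 − 8 = 2, and the invariant factors of ∂_1 are all 1, so H_0 = Z^2.
  H_1: rank ker ∂_1 − rank ∂_2 = (14 − 8) − 5 = 1, and the invariant factors of ∂_2 are all 1, so H_1 = Z.
  H_2: rank ker ∂_2 − rank ∂_3 = (6 − 5) − 0 = 1, and there is no ∂_3, so H_2 = Z.

(K is a triangulation of the disjoint union of the 2-sphere S^2 and the circle S^1.)

Hence the Betti numbers are b_0 = 2, b_1 = 1, b_2 = 1.

b_0 = 2, b_1 = 1, b_2 = 1.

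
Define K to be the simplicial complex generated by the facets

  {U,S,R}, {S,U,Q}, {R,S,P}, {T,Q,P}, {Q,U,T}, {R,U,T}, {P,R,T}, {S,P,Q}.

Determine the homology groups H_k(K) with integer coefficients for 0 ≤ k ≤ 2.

Order the vertices as P < Q < R < S < T < U. Listing each simplex with vertices in this order, K has dimension 2 with simplices:

  0-simplices (6): P, Q, R, S, T, U
  1-simplices (12): PQ, PR, PS, PT, QS, QT, QU, RS, RT, RU, SU, TU
  2-simplices (8): PQS, PQT, PRS, PRT, QSU, QTU, RSU, RTU

giving chain groups C_0 ≅ Z^6, C_1 ≅ Z^12, C_2 ≅ Z^8.

∂_1: C_1 → C_0 maps an edge to its endpoints' difference, ∂[p,q] = q − p. For instance
  ∂TU = U − T.
This gives a 6×12 integer matrix of rank 5; reducing to Smith normal form yields diagonal entries (1,1,1,1,1).

∂_2: C_2 → C_1 acts by ∂[p,q,r] = [q,r] − [p,r] + [p,q]. For instance
  ∂PQS = QS − PS + PQ,
  ∂RTU = TU − RU + RT.
This gives a 12×8 integer matrix of rank 7; reducing to Smith normal form yields diagonal entries (1,1,1,1,1,1,1).

From H_k ≅ ker(∂_k) / im(∂_{k+1}) we obtain:

  H_0: rank C_0 − rank ∂_1 = 6 − 5 = 1, and the invariant factors of ∂_1 are all 1, so H_0 = Z.
  H_1: rank ker ∂_1 − rank ∂_2 = (12 − 5) − 7 = 0, and the invariant factors of ∂_2 are all 1, so H_1 = 0.
  H_2: rank ker ∂_2 − rank ∂_3 = (8 − 7) − 0 = 1, and there is no ∂_3, so H_2 = Z.

H_0 = Z,  H_1 = 0,  H_2 = Z.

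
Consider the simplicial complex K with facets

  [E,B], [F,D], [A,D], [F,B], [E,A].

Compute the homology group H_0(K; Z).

H_0 ≅ Z.

We work with the vertex ordering A < B < D < E < F. The simplices of K, each written with vertices in increasing order, are:

  0-simplices (5): A, B, D, E, F
  1-simplices (5): AD, AE, BE, BF, DF

Hence C_0 ≅ Z^5, C_1 ≅ Z^5.

∂_1: C_1 → C_0 maps an edge to its endpoints' difference, ∂[p,q] = q − p.
The resulting 5×5 matrix has rank 4, and its Smith normal form has invariant factors (1,1,1,1).

Now H_k = ker ∂_k / im ∂_{k+1}, so:

  H_0: rank C_0 − rank ∂_1 = 5 − 4 = 1, and the invariant factors of ∂_1 are all 1, so H_0 = Z.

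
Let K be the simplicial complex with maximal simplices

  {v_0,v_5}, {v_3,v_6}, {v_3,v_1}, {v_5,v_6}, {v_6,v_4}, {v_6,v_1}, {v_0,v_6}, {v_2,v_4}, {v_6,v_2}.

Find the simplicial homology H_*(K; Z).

H_0 ≅ Z,  H_1 ≅ Z^3.

Order the vertices as v_0 < v_1 < v_2 < v_3 < v_4 < v_5 < v_6. Listing each simplex with vertices in this order, K has dimension 1 with simplices:

  0-simplices (7): [v_0], [v_1], [v_2], [v_3], [v_4], [v_5], [v_6]
  1-simplices (9): [v_0,v_5], [v_0,v_6], [v_1,v_3], [v_1,v_6], [v_2,v_4], [v_2,v_6], [v_3,v_6], [v_4,v_6], [v_5,v_6]

so the chain groups are C_0 ≅ Z^7, C_1 ≅ Z^9.

The boundary map ∂_1: C_1 → C_0 sends each edge [p,q] (with p < q) to q − p. For instance
  ∂[v_0,v_6] = [v_6] − [v_0].
This gives a 7×9 integer matrix of rank 6; reducing to Smith normal form yields diagonal entries (1,1,1,1,1,1).

Computing H_k = (kernel of ∂_k) / (image of ∂_{k+1}):

  H_0: rank C_0 − rank ∂_1 = 7 − 6 = 1, and the invariant factors of ∂_1 are all 1, so H_0 = Z.
  H_1: rank ker ∂_1 − rank ∂_2 = (9 − 6) − 0 = 3, and there is no ∂_2, so H_1 = Z^3.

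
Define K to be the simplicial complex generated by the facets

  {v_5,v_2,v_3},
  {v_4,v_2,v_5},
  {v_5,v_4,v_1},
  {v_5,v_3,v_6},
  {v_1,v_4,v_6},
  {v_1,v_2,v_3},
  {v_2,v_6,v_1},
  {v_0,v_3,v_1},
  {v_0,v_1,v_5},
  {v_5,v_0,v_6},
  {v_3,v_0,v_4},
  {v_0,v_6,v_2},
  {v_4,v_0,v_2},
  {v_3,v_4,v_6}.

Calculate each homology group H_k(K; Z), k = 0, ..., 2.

Take the total order v_0 < v_1 < v_2 < v_3 < v_4 < v_5 < v_6 on the vertex set. Then K (dimension 2) consists of the simplices:

  0-simplices (7): [v_0], [v_1], [v_2], [v_3], [v_4], [v_5], [v_6]
  1-simplices (21): (21 of them)
  2-simplices (14): (14 of them)

Hence C_0 ≅ Z^7, C_1 ≅ Z^21, C_2 ≅ Z^14.

The boundary map ∂_1: C_1 → C_0 sends each edge [p,q] (with p < q) to q − p.
The resulting 7×21 matrix has rank 6, and its Smith normal form has invariant factors (1,1,1,1,1,1).

∂_2: C_2 → C_1 acts by ∂[p,q,r] = [q,r] − [p,r] + [p,q]. For instance
  ∂[v_0,v_2,v_6] = [v_2,v_6] − [v_0,v_6] + [v_0,v_2],
  ∂[v_1,v_2,v_6] = [v_2,v_6] − [v_1,v_6] + [v_1,v_2].
This gives a 21×14 integer matrix of rank 13; reducing to Smith normal form yields diagonal entries (1,1,1,1,1,1,1,1,1,1,1,1,1).

Now H_k = ker ∂_k / im ∂_{k+1}, so:

  H_0: rank C_0 − rank ∂_1 = 7 − 6 = 1, and the invariant factors of ∂_1 are all 1, so H_0 ≅ Z.
  H_1: rank ker ∂_1 − rank ∂_2 = (21 − 6) − 13 = 2, and the invariant factors of ∂_2 are all 1, so H_1 ≅ Z^2.
  H_2: rank ker ∂_2 − rank ∂_3 = (14 − 13) − 0 = 1, and there is no ∂_3, so H_2 ≅ Z.

As a check, the Euler characteristic is 7 − 21 + 14 = 0, which agrees with 1 − 2 + 1 = 0.

H_0 = Z,  H_1 = Z^2,  H_2 = Z.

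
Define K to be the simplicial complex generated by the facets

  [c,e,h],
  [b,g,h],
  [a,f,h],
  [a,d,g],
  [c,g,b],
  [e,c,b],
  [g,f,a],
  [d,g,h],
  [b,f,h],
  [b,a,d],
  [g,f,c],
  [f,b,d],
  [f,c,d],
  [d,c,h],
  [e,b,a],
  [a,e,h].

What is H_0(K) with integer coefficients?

Take the total order a < b < c < d < e < f < g < h on the vertex set. Then K (dimension 2) consists of the simplices:

  0-simplices (8): a, b, c, d, e, f, g, h
  1-simplices (24): ab, ad, ae, af, ag, ah, bc, bd, be, bf, bg, bh, cd, ce, cf, cg, ch, df, dg, dh, eh, fg, fh, gh
  2-simplices (16): abd, abe, adg, aeh, afg, afh, bce, bcg, bdf, bfh, bgh, cdf, cdh, ceh, cfg, dgh

Hence C_0 ≅ Z^8, C_1 ≅ Z^24, C_2 ≅ Z^16.

∂_1: C_1 → C_0 sends each edge [p,q] (with p < q) to q − p. For instance
  ∂be = e − b.
As a 8×24 matrix over Z this has rank 7, with invariant factors (1,1,1,1,1,1,1).

The boundary map ∂_2: C_2 → C_1 acts by ∂[p,q,r] = [q,r] − [p,r] + [p,q]. For instance
  ∂cdf = df − cf + cd,
  ∂cfg = fg − cg + cf.
The resulting 24×16 matrix has rank 15, and its Smith normal form has invariant factors (1,1,1,1,1,1,1,1,1,1,1,1,1,1,1).

From H_k ≅ ker(∂_k) / im(∂_{k+1}) we obtain:

  H_0: rank C_0 − rank ∂_1 = 8 − 7 = 1, and the invariant factors of ∂_1 are all 1, so H_0 ≅ Z.

H_0 = Z.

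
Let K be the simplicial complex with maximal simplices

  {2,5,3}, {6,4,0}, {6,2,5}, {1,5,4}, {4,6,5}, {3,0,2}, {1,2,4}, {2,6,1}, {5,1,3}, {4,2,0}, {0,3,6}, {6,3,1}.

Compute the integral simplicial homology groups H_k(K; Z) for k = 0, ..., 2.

H_0 = Z,  H_1 = Z/2Z,  H_2 = 0.

We work with the vertex ordering 0 < 1 < 2 < 3 < 4 < 5 < 6. The simplices of K, each written with vertices in increasing order, are:

  0-simplices (7): [0], [1], [2], [3], [4], [5], [6]
  1-simplices (18): [0,2], [0,3], [0,4], [0,6], [1,2], [1,3], [1,4], [1,5], [1,6], [2,3], [2,4], [2,5], [2,6], [3,5], [3,6], [4,5], [4,6], [5,6]
  2-simplices (12): [0,2,3], [0,2,4], [0,3,6], [0,4,6], [1,2,4], [1,2,6], [1,3,5], [1,3,6], [1,4,5], [2,3,5], [2,5,6], [4,5,6]

Hence C_0 ≅ Z^7, C_1 ≅ Z^18, C_2 ≅ Z^12.

Boundary ∂_1: C_1 → C_0 is given by ∂[p,q] = [q] − [p].
The 7×18 boundary matrix has rank 6 and Smith normal form diag(1,1,1,1,1,1).

Boundary ∂_2: C_2 → C_1 acts by ∂[p,q,r] = [q,r] − [p,r] + [p,q]. For instance
  ∂[1,2,4] = [2,4] − [1,4] + [1,2],
  ∂[4,5,6] = [5,6] − [4,6] + [4,5].
The 18×12 boundary matrix has rank 12 and Smith normal form diag(1,1,1,1,1,1,1,1,1,1,1,2).

Now H_k = ker ∂_k / im ∂_{k+1}, so:

  H_0: rank C_0 − rank ∂_1 = 7 − 6 = 1, and the invariant factors of ∂_1 are all 1, so H_0 = Z.
  H_1: rank ker ∂_1 − rank ∂_2 = (18 − 6) − 12 = 0, and ∂_2 has invariant factor 2 > 1, so H_1 = Z/2Z.
  H_2: rank ker ∂_2 − rank ∂_3 = (12 − 12) − 0 = 0, and there is no ∂_3, so H_2 = 0.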